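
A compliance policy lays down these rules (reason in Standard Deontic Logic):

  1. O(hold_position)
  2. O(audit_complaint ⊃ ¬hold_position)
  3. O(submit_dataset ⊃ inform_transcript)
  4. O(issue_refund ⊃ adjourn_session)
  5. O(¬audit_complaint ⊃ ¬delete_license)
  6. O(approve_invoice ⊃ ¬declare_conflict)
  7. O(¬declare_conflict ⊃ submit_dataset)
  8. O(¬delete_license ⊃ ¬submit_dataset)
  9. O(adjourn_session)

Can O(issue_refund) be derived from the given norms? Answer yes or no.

Premise 4 is O(issue_refund ⊃ adjourn_session); even if O(adjourn_session) held, inferring O(issue_refund) would be affirming the consequent — invalid.
No other premise forces O(issue_refund). An ideal world satisfying every premise can still have issue_refund false, so O(issue_refund) is not derivable.

No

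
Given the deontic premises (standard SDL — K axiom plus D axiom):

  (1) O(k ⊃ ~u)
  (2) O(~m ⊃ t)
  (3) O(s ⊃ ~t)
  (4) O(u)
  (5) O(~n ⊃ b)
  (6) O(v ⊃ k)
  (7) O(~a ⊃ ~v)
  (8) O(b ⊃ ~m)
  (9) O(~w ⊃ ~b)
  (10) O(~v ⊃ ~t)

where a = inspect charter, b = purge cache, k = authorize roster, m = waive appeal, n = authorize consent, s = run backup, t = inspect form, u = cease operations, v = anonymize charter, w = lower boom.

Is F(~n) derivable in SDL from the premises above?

Premise 4 gives O(u).
Premise 1, O(k ⊃ ~u), contraposes to O(u ⊃ ~k); with O(u) we get O(~k).
Premise 6, O(v ⊃ k), contraposes to O(~k ⊃ ~v); with O(~k) we get O(~v).
With premise 10, O(~v ⊃ ~t), the K-axiom yields O(~t).
The contrapositive of premise 2 (O(~m ⊃ t)) is O(~t ⊃ m), and O(~t) is already established, so O(m).
Premise 8 is O(b ⊃ ~m); contrapositively O(m ⊃ ~b). Since O(m) holds, K gives O(~b).
Premise 5, O(~n ⊃ b), contraposes to O(~b ⊃ n); with O(~b) we get O(n).
Premises 3, 7, 9 do not contribute to this derivation.
So O(n) holds, i.e. F(~n). The claim follows.

Yes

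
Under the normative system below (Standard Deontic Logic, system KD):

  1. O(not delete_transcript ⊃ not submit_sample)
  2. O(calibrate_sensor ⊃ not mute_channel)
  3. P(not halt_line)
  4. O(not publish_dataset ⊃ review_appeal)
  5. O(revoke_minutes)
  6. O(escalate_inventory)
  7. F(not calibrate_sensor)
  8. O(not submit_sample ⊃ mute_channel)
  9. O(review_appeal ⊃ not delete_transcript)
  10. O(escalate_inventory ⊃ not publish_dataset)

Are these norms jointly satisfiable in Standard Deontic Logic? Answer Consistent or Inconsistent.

Inconsistent

Premise 7 is F(not calibrate_sensor), i.e. O(calibrate_sensor).
With premise 2, O(calibrate_sensor ⊃ not mute_channel), the K-axiom yields O(not mute_channel).
Premise 8, O(not submit_sample ⊃ mute_channel), contraposes to O(not mute_channel ⊃ submit_sample); with O(not mute_channel) we get O(submit_sample).
Premise 1, O(not delete_transcript ⊃ not submit_sample), contraposes to O(submit_sample ⊃ delete_transcript); with O(submit_sample) we get O(delete_transcript).
The contrapositive of premise 9 (O(review_appeal ⊃ not delete_transcript)) is O(delete_transcript ⊃ not review_appeal), and O(delete_transcript) is already established, so O(not review_appeal).
Premise 4, O(not publish_dataset ⊃ review_appeal), contraposes to O(not review_appeal ⊃ publish_dataset); with O(not review_appeal) we get O(publish_dataset).
Premise 10 is O(escalate_inventory ⊃ not publish_dataset); contrapositively O(publish_dataset ⊃ not escalate_inventory). Since O(publish_dataset) holds, K gives O(not escalate_inventory).
However, premise 6 gives O(escalate_inventory).
We now have both O(not escalate_inventory) and O(escalate_inventory) — escalate_inventory is simultaneously obligatory and forbidden, violating the D-axiom.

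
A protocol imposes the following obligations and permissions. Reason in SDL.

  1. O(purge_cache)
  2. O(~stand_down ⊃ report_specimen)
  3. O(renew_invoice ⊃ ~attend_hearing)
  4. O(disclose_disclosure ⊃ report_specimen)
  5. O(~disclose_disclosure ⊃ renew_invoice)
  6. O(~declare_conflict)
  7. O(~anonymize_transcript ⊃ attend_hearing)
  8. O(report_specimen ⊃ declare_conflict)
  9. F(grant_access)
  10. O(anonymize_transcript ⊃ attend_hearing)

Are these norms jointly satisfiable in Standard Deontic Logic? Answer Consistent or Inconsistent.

Inconsistent

By case analysis on ~anonymize_transcript: premise 7 gives O(~anonymize_transcript ⊃ attend_hearing) and premise 10 gives O(anonymize_transcript ⊃ attend_hearing), so O(attend_hearing) either way.
Premise 3, O(renew_invoice ⊃ ~attend_hearing), contraposes to O(attend_hearing ⊃ ~renew_invoice); with O(attend_hearing) we get O(~renew_invoice).
The contrapositive of premise 5 (O(~disclose_disclosure ⊃ renew_invoice)) is O(~renew_invoice ⊃ disclose_disclosure), and O(~renew_invoice) is already established, so O(disclose_disclosure).
Premise 4 is O(disclose_disclosure ⊃ report_specimen); since O(disclose_disclosure), deontic closure gives O(report_specimen).
From O(report_specimen) and premise 8, O(report_specimen ⊃ declare_conflict), we obtain O(declare_conflict).
But premise 6 directly asserts O(~declare_conflict).
We now have both O(declare_conflict) and O(~declare_conflict) — declare_conflict is simultaneously obligatory and forbidden, violating the D-axiom.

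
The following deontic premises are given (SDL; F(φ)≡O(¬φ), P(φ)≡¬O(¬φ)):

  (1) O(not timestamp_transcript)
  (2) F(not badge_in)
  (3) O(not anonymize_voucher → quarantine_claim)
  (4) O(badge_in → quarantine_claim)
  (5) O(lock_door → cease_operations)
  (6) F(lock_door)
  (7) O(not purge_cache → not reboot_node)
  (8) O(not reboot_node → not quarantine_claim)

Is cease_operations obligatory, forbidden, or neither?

Premise 5 is O(lock_door → cease_operations), but O(lock_door) is not derivable from the premises, so it does not yield O(cease_operations).
No premise or chain of K-axiom applications forces O(cease_operations), and none forces O(not cease_operations). So cease_operations is neither obligatory nor forbidden under these norms.

Neither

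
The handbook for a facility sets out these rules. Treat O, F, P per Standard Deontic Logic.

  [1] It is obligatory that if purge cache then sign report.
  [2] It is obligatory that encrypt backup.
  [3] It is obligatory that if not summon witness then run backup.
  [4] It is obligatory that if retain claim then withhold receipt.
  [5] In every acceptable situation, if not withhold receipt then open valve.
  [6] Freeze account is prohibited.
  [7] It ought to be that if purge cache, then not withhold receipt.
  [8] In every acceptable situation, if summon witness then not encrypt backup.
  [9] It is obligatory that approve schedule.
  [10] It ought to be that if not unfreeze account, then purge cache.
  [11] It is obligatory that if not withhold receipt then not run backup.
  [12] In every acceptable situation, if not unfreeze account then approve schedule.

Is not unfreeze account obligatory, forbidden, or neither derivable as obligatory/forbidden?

From premise 2 we have O(encrypt_backup).
Premise 8 is O(summon_witness → ¬encrypt_backup); contrapositively O(encrypt_backup → ¬summon_witness). Since O(encrypt_backup) holds, K gives O(¬summon_witness).
With premise 3, O(¬summon_witness → run_backup), the K-axiom yields O(run_backup).
Premise 11 is O(¬withhold_receipt → ¬run_backup); contrapositively O(run_backup → withhold_receipt). Since O(run_backup) holds, K gives O(withhold_receipt).
Premise 7 is O(purge_cache → ¬withhold_receipt); contrapositively O(withhold_receipt → ¬purge_cache). Since O(withhold_receipt) holds, K gives O(¬purge_cache).
Premise 10, O(¬unfreeze_account → purge_cache), contraposes to O(¬purge_cache → unfreeze_account); with O(¬purge_cache) we get O(unfreeze_account).
Premises 1, 4, 5, 6, 9, 12 do not contribute to this derivation.
Thus O(unfreeze_account), which is F(¬unfreeze_account): ¬unfreeze_account is forbidden.

Forbidden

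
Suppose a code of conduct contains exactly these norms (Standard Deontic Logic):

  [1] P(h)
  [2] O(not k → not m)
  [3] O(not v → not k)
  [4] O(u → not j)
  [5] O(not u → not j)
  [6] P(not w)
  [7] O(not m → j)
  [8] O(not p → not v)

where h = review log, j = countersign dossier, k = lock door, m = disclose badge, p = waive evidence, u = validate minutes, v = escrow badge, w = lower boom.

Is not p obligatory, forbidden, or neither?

Forbidden

Premises 4 and 5 cover both cases: O(u → not j) and O(not u → not j). Since u ∨ not u is a tautology, O(not j) follows.
The contrapositive of premise 7 (O(not m → j)) is O(not j → m), and O(not j) is already established, so O(m).
Premise 2, O(not k → not m), contraposes to O(m → k); with O(m) we get O(k).
The contrapositive of premise 3 (O(not v → not k)) is O(k → v), and O(k) is already established, so O(v).
Premise 8, O(not p → not v), contraposes to O(v → p); with O(v) we get O(p).
Premises 1, 6 do not contribute to this derivation.
Thus O(p), which is F(not p): not p is forbidden.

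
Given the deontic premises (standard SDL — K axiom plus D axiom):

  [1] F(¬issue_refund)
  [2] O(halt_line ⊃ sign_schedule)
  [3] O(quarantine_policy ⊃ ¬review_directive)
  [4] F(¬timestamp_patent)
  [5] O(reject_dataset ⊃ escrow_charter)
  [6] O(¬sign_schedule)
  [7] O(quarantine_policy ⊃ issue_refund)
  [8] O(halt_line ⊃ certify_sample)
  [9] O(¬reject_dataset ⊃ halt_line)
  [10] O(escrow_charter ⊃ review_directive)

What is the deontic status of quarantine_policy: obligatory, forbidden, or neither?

Premise 6 gives O(¬sign_schedule).
Premise 2 is O(halt_line ⊃ sign_schedule); contrapositively O(¬sign_schedule ⊃ ¬halt_line). Since O(¬sign_schedule) holds, K gives O(¬halt_line).
Premise 9, O(¬reject_dataset ⊃ halt_line), contraposes to O(¬halt_line ⊃ reject_dataset); with O(¬halt_line) we get O(reject_dataset).
Premise 5 is O(reject_dataset ⊃ escrow_charter); since O(reject_dataset), deontic closure gives O(escrow_charter).
From O(escrow_charter) and premise 10, O(escrow_charter ⊃ review_directive), we obtain O(review_directive).
Premise 3, O(quarantine_policy ⊃ ¬review_directive), contraposes to O(review_directive ⊃ ¬quarantine_policy); with O(review_directive) we get O(¬quarantine_policy).
Premises 1, 4, 7, 8 do not contribute to this derivation.
Thus O(¬quarantine_policy), which is F(quarantine_policy): quarantine_policy is forbidden.

Forbidden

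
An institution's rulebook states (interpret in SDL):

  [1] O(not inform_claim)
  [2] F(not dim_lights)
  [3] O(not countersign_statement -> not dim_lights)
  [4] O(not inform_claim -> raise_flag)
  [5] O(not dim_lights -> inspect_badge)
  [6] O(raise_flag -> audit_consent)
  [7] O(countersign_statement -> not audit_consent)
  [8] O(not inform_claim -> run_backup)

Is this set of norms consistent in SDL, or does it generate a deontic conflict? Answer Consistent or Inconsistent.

Inconsistent

Premise 2 is F(not dim_lights), i.e. O(dim_lights).
Premise 3, O(not countersign_statement -> not dim_lights), contraposes to O(dim_lights -> countersign_statement); with O(dim_lights) we get O(countersign_statement).
Premise 7 is O(countersign_statement -> not audit_consent); since O(countersign_statement), deontic closure gives O(not audit_consent).
Premise 6 is O(raise_flag -> audit_consent); contrapositively O(not audit_consent -> not raise_flag). Since O(not audit_consent) holds, K gives O(not raise_flag).
The contrapositive of premise 4 (O(not inform_claim -> raise_flag)) is O(not raise_flag -> inform_claim), and O(not raise_flag) is already established, so O(inform_claim).
Yet premise 1 states O(not inform_claim).
We now have both O(inform_claim) and O(not inform_claim) — inform_claim is simultaneously obligatory and forbidden, violating the D-axiom.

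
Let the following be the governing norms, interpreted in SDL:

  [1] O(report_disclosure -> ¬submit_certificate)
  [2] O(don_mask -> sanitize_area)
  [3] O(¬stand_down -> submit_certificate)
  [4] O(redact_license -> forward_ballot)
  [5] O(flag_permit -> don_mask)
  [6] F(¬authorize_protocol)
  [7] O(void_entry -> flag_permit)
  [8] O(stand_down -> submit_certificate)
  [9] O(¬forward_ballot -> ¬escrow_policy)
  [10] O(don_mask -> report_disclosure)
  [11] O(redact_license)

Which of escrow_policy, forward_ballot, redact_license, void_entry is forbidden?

Premises 8 and 3 cover both cases: O(stand_down -> submit_certificate) and O(¬stand_down -> submit_certificate). Since stand_down ∨ ¬stand_down is a tautology, O(submit_certificate) follows.
Premise 1 is O(report_disclosure -> ¬submit_certificate); contrapositively O(submit_certificate -> ¬report_disclosure). Since O(submit_certificate) holds, K gives O(¬report_disclosure).
The contrapositive of premise 10 (O(don_mask -> report_disclosure)) is O(¬report_disclosure -> ¬don_mask), and O(¬report_disclosure) is already established, so O(¬don_mask).
Premise 5 is O(flag_permit -> don_mask); contrapositively O(¬don_mask -> ¬flag_permit). Since O(¬don_mask) holds, K gives O(¬flag_permit).
Premise 7 is O(void_entry -> flag_permit); contrapositively O(¬flag_permit -> ¬void_entry). Since O(¬flag_permit) holds, K gives O(¬void_entry).
So O(¬void_entry) holds, i.e. void_entry is forbidden. None of the other listed options is forbidden under the premises.

void_entry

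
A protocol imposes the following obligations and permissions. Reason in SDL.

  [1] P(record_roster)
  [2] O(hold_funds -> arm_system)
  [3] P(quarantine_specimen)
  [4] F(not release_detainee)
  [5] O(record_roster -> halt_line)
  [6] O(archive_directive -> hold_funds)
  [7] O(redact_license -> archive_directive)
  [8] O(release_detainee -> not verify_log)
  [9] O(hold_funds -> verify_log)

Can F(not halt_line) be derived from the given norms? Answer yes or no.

No

Premise 5 is O(record_roster -> halt_line), but O(record_roster) is not derivable from the premises (the permission P(record_roster) asserts only not O(not record_roster), not O(record_roster)), so it does not yield O(halt_line).
No other premise forces O(halt_line). An ideal world satisfying every premise can still have not halt_line true, so F(not halt_line) is not derivable.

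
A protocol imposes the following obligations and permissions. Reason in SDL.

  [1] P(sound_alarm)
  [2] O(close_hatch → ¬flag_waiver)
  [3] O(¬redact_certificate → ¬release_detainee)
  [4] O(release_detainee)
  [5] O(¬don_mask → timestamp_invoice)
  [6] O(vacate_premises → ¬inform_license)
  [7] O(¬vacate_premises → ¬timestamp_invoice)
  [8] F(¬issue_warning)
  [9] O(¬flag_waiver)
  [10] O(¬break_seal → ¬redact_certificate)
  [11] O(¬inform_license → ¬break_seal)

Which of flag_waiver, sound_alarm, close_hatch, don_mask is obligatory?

Premise 4 states O(release_detainee) outright.
Premise 3 is O(¬redact_certificate → ¬release_detainee); contrapositively O(release_detainee → redact_certificate). Since O(release_detainee) holds, K gives O(redact_certificate).
Premise 10, O(¬break_seal → ¬redact_certificate), contraposes to O(redact_certificate → break_seal); with O(redact_certificate) we get O(break_seal).
Premise 11, O(¬inform_license → ¬break_seal), contraposes to O(break_seal → inform_license); with O(break_seal) we get O(inform_license).
Premise 6 is O(vacate_premises → ¬inform_license); contrapositively O(inform_license → ¬vacate_premises). Since O(inform_license) holds, K gives O(¬vacate_premises).
With premise 7, O(¬vacate_premises → ¬timestamp_invoice), the K-axiom yields O(¬timestamp_invoice).
The contrapositive of premise 5 (O(¬don_mask → timestamp_invoice)) is O(¬timestamp_invoice → don_mask), and O(¬timestamp_invoice) is already established, so O(don_mask).
So O(don_mask) holds — don_mask is obligatory. None of the other listed options is made obligatory by any chain of premises.

don_mask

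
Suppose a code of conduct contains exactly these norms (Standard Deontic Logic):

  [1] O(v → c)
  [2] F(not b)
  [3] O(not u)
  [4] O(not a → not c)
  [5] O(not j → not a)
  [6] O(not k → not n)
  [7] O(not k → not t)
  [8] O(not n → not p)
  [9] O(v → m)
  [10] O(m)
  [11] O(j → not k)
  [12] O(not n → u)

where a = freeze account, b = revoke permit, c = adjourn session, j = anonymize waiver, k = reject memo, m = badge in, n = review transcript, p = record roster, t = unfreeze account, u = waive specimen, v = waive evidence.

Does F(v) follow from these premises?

Yes

Premise 3 states O(not u) outright.
The contrapositive of premise 12 (O(not n → u)) is O(not u → n), and O(not u) is already established, so O(n).
Premise 6, O(not k → not n), contraposes to O(n → k); with O(n) we get O(k).
Premise 11, O(j → not k), contraposes to O(k → not j); with O(k) we get O(not j).
With premise 5, O(not j → not a), the K-axiom yields O(not a).
With premise 4, O(not a → not c), the K-axiom yields O(not c).
Premise 1 is O(v → c); contrapositively O(not c → not v). Since O(not c) holds, K gives O(not v).
Premises 2, 7, 8, 9, 10 do not contribute to this derivation.
So O(not v) holds, i.e. F(v). The claim follows.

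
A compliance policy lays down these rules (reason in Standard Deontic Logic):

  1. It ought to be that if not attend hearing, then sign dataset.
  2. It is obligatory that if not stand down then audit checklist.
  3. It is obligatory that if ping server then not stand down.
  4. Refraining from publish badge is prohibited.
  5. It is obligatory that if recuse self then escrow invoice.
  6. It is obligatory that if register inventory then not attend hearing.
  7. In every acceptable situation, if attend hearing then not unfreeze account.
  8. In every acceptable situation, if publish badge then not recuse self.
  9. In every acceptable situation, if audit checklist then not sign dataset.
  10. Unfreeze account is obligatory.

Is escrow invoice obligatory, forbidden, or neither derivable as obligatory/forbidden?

Neither

Premise 5 is O(recuse_self → escrow_invoice), but O(recuse_self) is not derivable from the premises, so it does not yield O(escrow_invoice).
No premise or chain of K-axiom applications forces O(escrow_invoice), and none forces O(¬escrow_invoice). So escrow_invoice is neither obligatory nor forbidden under these norms.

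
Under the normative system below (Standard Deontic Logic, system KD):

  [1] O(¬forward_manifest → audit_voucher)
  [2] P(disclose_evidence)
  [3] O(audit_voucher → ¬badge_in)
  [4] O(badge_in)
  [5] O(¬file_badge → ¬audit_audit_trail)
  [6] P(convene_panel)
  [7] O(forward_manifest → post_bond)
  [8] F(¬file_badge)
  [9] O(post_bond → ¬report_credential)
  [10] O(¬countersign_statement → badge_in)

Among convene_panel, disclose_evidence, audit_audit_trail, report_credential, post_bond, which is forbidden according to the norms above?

report_credential

From premise 4 we have O(badge_in).
Premise 3, O(audit_voucher → ¬badge_in), contraposes to O(badge_in → ¬audit_voucher); with O(badge_in) we get O(¬audit_voucher).
Premise 1 is O(¬forward_manifest → audit_voucher); contrapositively O(¬audit_voucher → forward_manifest). Since O(¬audit_voucher) holds, K gives O(forward_manifest).
From O(forward_manifest) and premise 7, O(forward_manifest → post_bond), we obtain O(post_bond).
Premise 9 is O(post_bond → ¬report_credential); since O(post_bond), deontic closure gives O(¬report_credential).
So O(¬report_credential) holds, i.e. report_credential is forbidden. None of the other listed options is forbidden under the premises.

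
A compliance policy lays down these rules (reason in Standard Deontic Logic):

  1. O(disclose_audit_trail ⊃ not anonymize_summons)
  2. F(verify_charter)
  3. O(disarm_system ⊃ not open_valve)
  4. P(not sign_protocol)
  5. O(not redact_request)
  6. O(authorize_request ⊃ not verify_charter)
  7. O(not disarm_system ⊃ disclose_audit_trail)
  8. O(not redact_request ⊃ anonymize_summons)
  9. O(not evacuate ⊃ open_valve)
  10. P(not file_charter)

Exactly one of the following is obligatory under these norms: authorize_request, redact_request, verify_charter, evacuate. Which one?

From premise 5 we have O(not redact_request).
Applying K to premise 8 (O(not redact_request ⊃ anonymize_summons)) and O(not redact_request) yields O(anonymize_summons).
Premise 1 is O(disclose_audit_trail ⊃ not anonymize_summons); contrapositively O(anonymize_summons ⊃ not disclose_audit_trail). Since O(anonymize_summons) holds, K gives O(not disclose_audit_trail).
Premise 7, O(not disarm_system ⊃ disclose_audit_trail), contraposes to O(not disclose_audit_trail ⊃ disarm_system); with O(not disclose_audit_trail) we get O(disarm_system).
Applying K to premise 3 (O(disarm_system ⊃ not open_valve)) and O(disarm_system) yields O(not open_valve).
Premise 9 is O(not evacuate ⊃ open_valve); contrapositively O(not open_valve ⊃ evacuate). Since O(not open_valve) holds, K gives O(evacuate).
So O(evacuate) holds — evacuate is obligatory. None of the other listed options is made obligatory by any chain of premises.

evacuate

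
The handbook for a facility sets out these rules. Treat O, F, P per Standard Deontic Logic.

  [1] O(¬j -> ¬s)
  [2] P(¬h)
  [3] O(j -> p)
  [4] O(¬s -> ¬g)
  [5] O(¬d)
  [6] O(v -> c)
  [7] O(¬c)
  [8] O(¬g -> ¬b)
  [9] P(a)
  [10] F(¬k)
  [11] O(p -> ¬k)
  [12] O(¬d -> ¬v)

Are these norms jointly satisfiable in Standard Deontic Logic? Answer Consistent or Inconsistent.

Consistent

Premise 6 is O(v -> c), but O(v) is not derivable from the premises, so it does not yield O(c).
So O(c) is not derivable, and the apparent clash with O(¬c) does not arise.
A world satisfying every obligation exists (e.g. a=false, b=false, c=false, d=false, g=false, h=false, j=false, k=true, p=false, s=false, v=false); no atom is both obligatory and forbidden, so the set is consistent.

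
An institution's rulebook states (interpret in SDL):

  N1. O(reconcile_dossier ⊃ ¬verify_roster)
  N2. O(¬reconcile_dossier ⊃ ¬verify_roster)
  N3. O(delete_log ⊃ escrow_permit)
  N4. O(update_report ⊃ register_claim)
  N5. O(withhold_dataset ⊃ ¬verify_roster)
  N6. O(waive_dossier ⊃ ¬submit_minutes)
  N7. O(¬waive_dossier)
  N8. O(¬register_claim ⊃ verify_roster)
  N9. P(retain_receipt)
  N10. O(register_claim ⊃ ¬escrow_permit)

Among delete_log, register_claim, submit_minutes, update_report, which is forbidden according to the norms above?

By case analysis on reconcile_dossier: premise 1 gives O(reconcile_dossier ⊃ ¬verify_roster) and premise 2 gives O(¬reconcile_dossier ⊃ ¬verify_roster), so O(¬verify_roster) either way.
The contrapositive of premise 8 (O(¬register_claim ⊃ verify_roster)) is O(¬verify_roster ⊃ register_claim), and O(¬verify_roster) is already established, so O(register_claim).
Premise 10 is O(register_claim ⊃ ¬escrow_permit); since O(register_claim), deontic closure gives O(¬escrow_permit).
Premise 3, O(delete_log ⊃ escrow_permit), contraposes to O(¬escrow_permit ⊃ ¬delete_log); with O(¬escrow_permit) we get O(¬delete_log).
So O(¬delete_log) holds, i.e. delete_log is forbidden. None of the other listed options is forbidden under the premises.

delete_log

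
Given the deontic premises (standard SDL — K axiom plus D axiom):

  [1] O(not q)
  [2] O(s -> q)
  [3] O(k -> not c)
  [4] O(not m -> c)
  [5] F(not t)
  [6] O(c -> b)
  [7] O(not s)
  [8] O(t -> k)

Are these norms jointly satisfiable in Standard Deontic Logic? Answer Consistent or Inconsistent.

Consistent

Premise 2 is O(s -> q), but O(s) is not derivable from the premises, so it does not yield O(q).
So O(q) is not derivable, and the apparent clash with O(not q) does not arise.
A world satisfying every obligation exists (e.g. b=false, c=false, k=true, m=true, q=false, s=false, t=true); no atom is both obligatory and forbidden, so the set is consistent.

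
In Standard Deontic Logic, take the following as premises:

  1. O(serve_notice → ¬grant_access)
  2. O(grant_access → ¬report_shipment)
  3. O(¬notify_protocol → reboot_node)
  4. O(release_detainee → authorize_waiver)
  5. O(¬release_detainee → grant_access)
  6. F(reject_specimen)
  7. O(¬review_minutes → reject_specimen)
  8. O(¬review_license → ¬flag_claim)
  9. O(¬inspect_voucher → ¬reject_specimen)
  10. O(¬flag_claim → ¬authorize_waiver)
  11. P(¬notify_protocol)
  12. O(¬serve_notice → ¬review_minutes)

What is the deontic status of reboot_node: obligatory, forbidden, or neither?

Premise 3 is O(¬notify_protocol → reboot_node), but O(¬notify_protocol) is not derivable from the premises (the permission P(¬notify_protocol) asserts only ¬O(notify_protocol), not O(¬notify_protocol)), so it does not yield O(reboot_node).
No premise or chain of K-axiom applications forces O(reboot_node), and none forces O(¬reboot_node). So reboot_node is neither obligatory nor forbidden under these norms.

Neither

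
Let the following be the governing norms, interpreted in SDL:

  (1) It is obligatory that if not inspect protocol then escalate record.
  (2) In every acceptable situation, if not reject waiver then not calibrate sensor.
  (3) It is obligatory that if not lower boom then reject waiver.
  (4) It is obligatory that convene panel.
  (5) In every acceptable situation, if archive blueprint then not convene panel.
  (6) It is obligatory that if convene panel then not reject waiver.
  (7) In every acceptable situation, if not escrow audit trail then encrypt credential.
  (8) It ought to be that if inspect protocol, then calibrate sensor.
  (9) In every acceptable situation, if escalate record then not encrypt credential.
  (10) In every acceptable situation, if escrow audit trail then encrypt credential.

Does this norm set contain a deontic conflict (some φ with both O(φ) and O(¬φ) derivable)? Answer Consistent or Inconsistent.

Inconsistent

Premises 7 and 10 cover both cases: O(¬escrow_audit_trail → encrypt_credential) and O(escrow_audit_trail → encrypt_credential). Since ¬escrow_audit_trail ∨ escrow_audit_trail is a tautology, O(encrypt_credential) follows.
Premise 9, O(escalate_record → ¬encrypt_credential), contraposes to O(encrypt_credential → ¬escalate_record); with O(encrypt_credential) we get O(¬escalate_record).
Premise 1 is O(¬inspect_protocol → escalate_record); contrapositively O(¬escalate_record → inspect_protocol). Since O(¬escalate_record) holds, K gives O(inspect_protocol).
Premise 8 is O(inspect_protocol → calibrate_sensor); since O(inspect_protocol), deontic closure gives O(calibrate_sensor).
Premise 2 is O(¬reject_waiver → ¬calibrate_sensor); contrapositively O(calibrate_sensor → reject_waiver). Since O(calibrate_sensor) holds, K gives O(reject_waiver).
Premise 6, O(convene_panel → ¬reject_waiver), contraposes to O(reject_waiver → ¬convene_panel); with O(reject_waiver) we get O(¬convene_panel).
But premise 4 directly asserts O(convene_panel).
We now have both O(¬convene_panel) and O(convene_panel) — convene_panel is simultaneously obligatory and forbidden, violating the D-axiom.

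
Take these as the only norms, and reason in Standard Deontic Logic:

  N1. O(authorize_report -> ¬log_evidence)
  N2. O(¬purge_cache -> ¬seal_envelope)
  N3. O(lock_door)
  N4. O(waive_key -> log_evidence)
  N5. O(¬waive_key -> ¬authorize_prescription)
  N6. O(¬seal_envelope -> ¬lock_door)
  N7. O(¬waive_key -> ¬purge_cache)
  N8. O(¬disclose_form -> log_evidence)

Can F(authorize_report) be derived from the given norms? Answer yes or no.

Premise 3 states O(lock_door) outright.
Premise 6 is O(¬seal_envelope -> ¬lock_door); contrapositively O(lock_door -> seal_envelope). Since O(lock_door) holds, K gives O(seal_envelope).
The contrapositive of premise 2 (O(¬purge_cache -> ¬seal_envelope)) is O(seal_envelope -> purge_cache), and O(seal_envelope) is already established, so O(purge_cache).
Premise 7, O(¬waive_key -> ¬purge_cache), contraposes to O(purge_cache -> waive_key); with O(purge_cache) we get O(waive_key).
With premise 4, O(waive_key -> log_evidence), the K-axiom yields O(log_evidence).
Premise 1 is O(authorize_report -> ¬log_evidence); contrapositively O(log_evidence -> ¬authorize_report). Since O(log_evidence) holds, K gives O(¬authorize_report).
Premises 5, 8 do not contribute to this derivation.
So O(¬authorize_report) holds, i.e. F(authorize_report). The claim follows.

Yes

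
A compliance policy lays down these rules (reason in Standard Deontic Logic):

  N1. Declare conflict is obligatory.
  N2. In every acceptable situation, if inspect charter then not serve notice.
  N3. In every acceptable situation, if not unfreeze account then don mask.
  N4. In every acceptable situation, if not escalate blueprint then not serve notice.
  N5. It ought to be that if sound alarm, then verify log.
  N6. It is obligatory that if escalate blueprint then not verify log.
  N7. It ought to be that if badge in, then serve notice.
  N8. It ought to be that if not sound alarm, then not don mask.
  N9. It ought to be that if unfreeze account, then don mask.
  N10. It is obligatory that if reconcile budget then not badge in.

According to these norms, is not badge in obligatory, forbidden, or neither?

By case analysis on unfreeze_account: premise 9 gives O(unfreeze_account → don_mask) and premise 3 gives O(¬unfreeze_account → don_mask), so O(don_mask) either way.
Premise 8, O(¬sound_alarm → ¬don_mask), contraposes to O(don_mask → sound_alarm); with O(don_mask) we get O(sound_alarm).
With premise 5, O(sound_alarm → verify_log), the K-axiom yields O(verify_log).
Premise 6, O(escalate_blueprint → ¬verify_log), contraposes to O(verify_log → ¬escalate_blueprint); with O(verify_log) we get O(¬escalate_blueprint).
Premise 4 is O(¬escalate_blueprint → ¬serve_notice); since O(¬escalate_blueprint), deontic closure gives O(¬serve_notice).
Premise 7 is O(badge_in → serve_notice); contrapositively O(¬serve_notice → ¬badge_in). Since O(¬serve_notice) holds, K gives O(¬badge_in).
Premises 1, 2, 10 do not contribute to this derivation.
Hence ¬badge_in is obligatory.

Obligatory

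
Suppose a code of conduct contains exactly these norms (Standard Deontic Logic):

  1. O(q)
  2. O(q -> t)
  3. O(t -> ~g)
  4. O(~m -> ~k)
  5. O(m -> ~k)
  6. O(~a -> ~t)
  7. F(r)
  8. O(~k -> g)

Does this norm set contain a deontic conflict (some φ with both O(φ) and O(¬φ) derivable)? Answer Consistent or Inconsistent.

Inconsistent

By case analysis on ~m: premise 4 gives O(~m -> ~k) and premise 5 gives O(m -> ~k), so O(~k) either way.
Premise 8 is O(~k -> g); since O(~k), deontic closure gives O(g).
Premise 3 is O(t -> ~g); contrapositively O(g -> ~t). Since O(g) holds, K gives O(~t).
The contrapositive of premise 2 (O(q -> t)) is O(~t -> ~q), and O(~t) is already established, so O(~q).
However, premise 1 gives O(q).
We now have both O(~q) and O(q) — q is simultaneously obligatory and forbidden, violating the D-axiom.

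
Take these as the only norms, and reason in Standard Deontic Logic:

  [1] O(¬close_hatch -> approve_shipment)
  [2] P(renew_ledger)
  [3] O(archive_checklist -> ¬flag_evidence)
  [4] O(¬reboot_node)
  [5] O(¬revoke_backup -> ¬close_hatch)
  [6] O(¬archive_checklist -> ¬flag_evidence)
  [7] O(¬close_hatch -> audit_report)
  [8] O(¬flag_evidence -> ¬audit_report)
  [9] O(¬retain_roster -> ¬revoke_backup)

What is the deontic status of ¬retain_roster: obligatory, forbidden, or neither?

Premises 3 and 6 cover both cases: O(archive_checklist -> ¬flag_evidence) and O(¬archive_checklist -> ¬flag_evidence). Since archive_checklist ∨ ¬archive_checklist is a tautology, O(¬flag_evidence) follows.
From O(¬flag_evidence) and premise 8, O(¬flag_evidence -> ¬audit_report), we obtain O(¬audit_report).
Premise 7 is O(¬close_hatch -> audit_report); contrapositively O(¬audit_report -> close_hatch). Since O(¬audit_report) holds, K gives O(close_hatch).
The contrapositive of premise 5 (O(¬revoke_backup -> ¬close_hatch)) is O(close_hatch -> revoke_backup), and O(close_hatch) is already established, so O(revoke_backup).
Premise 9, O(¬retain_roster -> ¬revoke_backup), contraposes to O(revoke_backup -> retain_roster); with O(revoke_backup) we get O(retain_roster).
Premises 1, 2, 4 do not contribute to this derivation.
Thus O(retain_roster), which is F(¬retain_roster): ¬retain_roster is forbidden.

Forbidden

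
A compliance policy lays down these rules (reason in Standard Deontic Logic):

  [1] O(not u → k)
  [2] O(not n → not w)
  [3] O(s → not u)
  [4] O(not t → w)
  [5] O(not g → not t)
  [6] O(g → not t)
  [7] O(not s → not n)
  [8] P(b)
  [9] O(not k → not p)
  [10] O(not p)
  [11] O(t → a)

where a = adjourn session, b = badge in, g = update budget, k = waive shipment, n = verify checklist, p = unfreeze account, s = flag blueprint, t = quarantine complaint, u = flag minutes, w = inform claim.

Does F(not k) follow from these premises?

Yes

Premises 6 and 5 are O(g → not t) and O(not g → not t); every ideal world satisfies g or not g, so in either case not t holds — hence O(not t).
With premise 4, O(not t → w), the K-axiom yields O(w).
The contrapositive of premise 2 (O(not n → not w)) is O(w → n), and O(w) is already established, so O(n).
Premise 7, O(not s → not n), contraposes to O(n → s); with O(n) we get O(s).
Premise 3 is O(s → not u); since O(s), deontic closure gives O(not u).
With premise 1, O(not u → k), the K-axiom yields O(k).
Premises 8, 9, 10, 11 do not contribute to this derivation.
So O(k) holds, i.e. F(not k). The claim follows.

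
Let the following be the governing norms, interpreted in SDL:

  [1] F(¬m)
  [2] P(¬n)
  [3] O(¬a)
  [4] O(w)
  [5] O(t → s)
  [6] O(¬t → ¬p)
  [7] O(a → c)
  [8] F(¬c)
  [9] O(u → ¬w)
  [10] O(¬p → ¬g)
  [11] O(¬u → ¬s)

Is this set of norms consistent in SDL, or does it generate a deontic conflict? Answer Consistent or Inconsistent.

Premise 7 is O(a → c); even if O(c) held, inferring O(a) would be affirming the consequent — invalid.
So O(a) is not derivable, and the apparent clash with O(¬a) does not arise.
A world satisfying every obligation exists (e.g. a=false, c=true, g=false, m=true, n=false, p=false, s=false, t=false, u=false, w=true); no atom is both obligatory and forbidden, so the set is consistent.

Consistent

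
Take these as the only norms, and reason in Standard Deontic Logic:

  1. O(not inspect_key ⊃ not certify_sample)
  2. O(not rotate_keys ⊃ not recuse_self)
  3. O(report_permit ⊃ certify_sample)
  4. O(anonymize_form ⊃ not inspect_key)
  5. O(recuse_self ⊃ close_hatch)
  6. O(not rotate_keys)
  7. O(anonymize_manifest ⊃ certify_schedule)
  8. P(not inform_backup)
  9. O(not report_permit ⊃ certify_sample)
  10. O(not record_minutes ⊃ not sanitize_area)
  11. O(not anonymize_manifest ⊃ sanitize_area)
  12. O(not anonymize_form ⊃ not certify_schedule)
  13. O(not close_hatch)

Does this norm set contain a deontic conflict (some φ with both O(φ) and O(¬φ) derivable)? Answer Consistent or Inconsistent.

Consistent

Premise 5 is O(recuse_self ⊃ close_hatch), but O(recuse_self) is not derivable from the premises, so it does not yield O(close_hatch).
So O(close_hatch) is not derivable, and the apparent clash with O(not close_hatch) does not arise.
A world satisfying every obligation exists (e.g. anonymize_form=false, anonymize_manifest=false, certify_sample=true, certify_schedule=false, close_hatch=false, inform_backup=false, inspect_key=true, record_minutes=true, recuse_self=false, report_permit=false, rotate_keys=false, sanitize_area=true); no atom is both obligatory and forbidden, so the set is consistent.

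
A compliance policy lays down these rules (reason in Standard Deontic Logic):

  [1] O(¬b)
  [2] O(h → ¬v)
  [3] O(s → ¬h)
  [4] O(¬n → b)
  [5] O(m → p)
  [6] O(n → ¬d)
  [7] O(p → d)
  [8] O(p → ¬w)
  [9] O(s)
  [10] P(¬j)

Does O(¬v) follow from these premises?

No

Premise 2 is O(h → ¬v), but O(h) is not derivable from the premises, so it does not yield O(¬v).
No other premise forces O(¬v). An ideal world satisfying every premise can still have ¬v false, so O(¬v) is not derivable.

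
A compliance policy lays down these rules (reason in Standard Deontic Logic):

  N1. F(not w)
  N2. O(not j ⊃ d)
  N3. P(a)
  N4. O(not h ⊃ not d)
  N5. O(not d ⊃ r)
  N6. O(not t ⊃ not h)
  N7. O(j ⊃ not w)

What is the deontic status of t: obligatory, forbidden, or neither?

Obligatory

F(not w) at premise 1 means O(w).
Premise 7 is O(j ⊃ not w); contrapositively O(w ⊃ not j). Since O(w) holds, K gives O(not j).
From O(not j) and premise 2, O(not j ⊃ d), we obtain O(d).
Premise 4 is O(not h ⊃ not d); contrapositively O(d ⊃ h). Since O(d) holds, K gives O(h).
Premise 6 is O(not t ⊃ not h); contrapositively O(h ⊃ t). Since O(h) holds, K gives O(t).
Premises 3, 5 do not contribute to this derivation.
Hence t is obligatory.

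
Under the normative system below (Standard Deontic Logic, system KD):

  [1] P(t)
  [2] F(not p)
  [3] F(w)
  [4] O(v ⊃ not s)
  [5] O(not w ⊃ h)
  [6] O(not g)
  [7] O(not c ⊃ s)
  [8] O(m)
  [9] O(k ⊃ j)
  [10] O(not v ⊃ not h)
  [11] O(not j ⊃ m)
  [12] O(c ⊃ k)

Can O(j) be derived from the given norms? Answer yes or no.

Yes

Premise 3 is F(w), i.e. O(not w).
From O(not w) and premise 5, O(not w ⊃ h), we obtain O(h).
The contrapositive of premise 10 (O(not v ⊃ not h)) is O(h ⊃ v), and O(h) is already established, so O(v).
With premise 4, O(v ⊃ not s), the K-axiom yields O(not s).
The contrapositive of premise 7 (O(not c ⊃ s)) is O(not s ⊃ c), and O(not s) is already established, so O(c).
From O(c) and premise 12, O(c ⊃ k), we obtain O(k).
Applying K to premise 9 (O(k ⊃ j)) and O(k) yields O(j).
Premises 1, 2, 6, 8, 11 do not contribute to this derivation.
So O(j) follows.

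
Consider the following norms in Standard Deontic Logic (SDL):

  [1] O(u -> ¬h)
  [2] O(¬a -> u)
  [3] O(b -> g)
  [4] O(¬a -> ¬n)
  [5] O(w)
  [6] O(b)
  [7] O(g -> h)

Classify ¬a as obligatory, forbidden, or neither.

Forbidden

Premise 6 gives O(b).
Applying K to premise 3 (O(b -> g)) and O(b) yields O(g).
From O(g) and premise 7, O(g -> h), we obtain O(h).
The contrapositive of premise 1 (O(u -> ¬h)) is O(h -> ¬u), and O(h) is already established, so O(¬u).
Premise 2, O(¬a -> u), contraposes to O(¬u -> a); with O(¬u) we get O(a).
Premises 4, 5 do not contribute to this derivation.
Thus O(a), which is F(¬a): ¬a is forbidden.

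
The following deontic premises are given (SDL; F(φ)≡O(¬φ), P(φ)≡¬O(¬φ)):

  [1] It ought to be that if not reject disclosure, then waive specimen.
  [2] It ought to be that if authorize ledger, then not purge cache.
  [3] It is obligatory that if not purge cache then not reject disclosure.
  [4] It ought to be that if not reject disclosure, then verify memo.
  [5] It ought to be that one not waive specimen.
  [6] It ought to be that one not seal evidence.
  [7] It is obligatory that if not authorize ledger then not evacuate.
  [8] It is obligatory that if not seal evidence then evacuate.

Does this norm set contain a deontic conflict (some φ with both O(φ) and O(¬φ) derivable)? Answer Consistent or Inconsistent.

Premise 5 gives O(¬waive_specimen).
Premise 1 is O(¬reject_disclosure → waive_specimen); contrapositively O(¬waive_specimen → reject_disclosure). Since O(¬waive_specimen) holds, K gives O(reject_disclosure).
Premise 3, O(¬purge_cache → ¬reject_disclosure), contraposes to O(reject_disclosure → purge_cache); with O(reject_disclosure) we get O(purge_cache).
Premise 2, O(authorize_ledger → ¬purge_cache), contraposes to O(purge_cache → ¬authorize_ledger); with O(purge_cache) we get O(¬authorize_ledger).
From O(¬authorize_ledger) and premise 7, O(¬authorize_ledger → ¬evacuate), we obtain O(¬evacuate).
The contrapositive of premise 8 (O(¬seal_evidence → evacuate)) is O(¬evacuate → seal_evidence), and O(¬evacuate) is already established, so O(seal_evidence).
However, premise 6 gives O(¬seal_evidence).
We now have both O(seal_evidence) and O(¬seal_evidence) — seal_evidence is simultaneously obligatory and forbidden, violating the D-axiom.

Inconsistent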